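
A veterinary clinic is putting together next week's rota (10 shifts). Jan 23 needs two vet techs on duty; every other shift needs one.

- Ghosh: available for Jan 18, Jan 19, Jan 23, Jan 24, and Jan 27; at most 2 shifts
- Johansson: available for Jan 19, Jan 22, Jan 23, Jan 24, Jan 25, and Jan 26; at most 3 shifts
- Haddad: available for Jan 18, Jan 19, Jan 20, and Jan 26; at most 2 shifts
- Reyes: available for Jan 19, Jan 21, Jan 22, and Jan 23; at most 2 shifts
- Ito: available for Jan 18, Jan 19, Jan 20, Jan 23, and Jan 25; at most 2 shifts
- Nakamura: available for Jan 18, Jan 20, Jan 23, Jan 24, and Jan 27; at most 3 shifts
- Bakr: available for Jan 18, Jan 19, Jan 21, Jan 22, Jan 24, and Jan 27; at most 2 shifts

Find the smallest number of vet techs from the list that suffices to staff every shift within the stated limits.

5

11 slots to fill and no one can take more than 3, so at least ⌈11/3⌉ = 4 vet techs are needed.
Any 4 vet techs together have capacity at most 3+3+2+2 = 10 < 11 slots, so 4 can never suffice.
Ghosh, Johansson, Haddad, Reyes, and Ito alone can cover everything: Jan 18→Haddad, Jan 19→Ito, Jan 20→Haddad, Jan 21→Reyes, Jan 22→Johansson, Jan 23→Reyes+Ito, Jan 24→Ghosh, Jan 25→Johansson, Jan 26→Johansson, Jan 27→Ghosh.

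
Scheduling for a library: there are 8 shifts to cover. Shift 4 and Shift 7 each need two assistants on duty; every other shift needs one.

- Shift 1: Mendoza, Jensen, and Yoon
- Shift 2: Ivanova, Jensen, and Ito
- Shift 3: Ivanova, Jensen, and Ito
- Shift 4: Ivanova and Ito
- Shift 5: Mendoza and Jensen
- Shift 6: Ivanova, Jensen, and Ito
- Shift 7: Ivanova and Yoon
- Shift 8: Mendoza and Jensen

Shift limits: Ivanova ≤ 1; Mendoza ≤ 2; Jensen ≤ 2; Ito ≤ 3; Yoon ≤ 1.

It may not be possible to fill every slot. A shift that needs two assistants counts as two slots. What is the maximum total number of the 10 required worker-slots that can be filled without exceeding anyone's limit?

Total capacity across all assistants is 1+2+2+3+1 = 9, and 10 slots are needed, so at most 9 can be filled.
An assignment achieving 9: Shift 1→Jensen, Shift 2→Jensen, Shift 3→Ito, Shift 4→Ivanova+Ito, Shift 5→Mendoza, Shift 6→Ito, Shift 7→Yoon, Shift 8→Mendoza.
Loads: Ivanova 1/1, Mendoza 2/2, Jensen 2/2, Ito 3/3, Yoon 1/1.

9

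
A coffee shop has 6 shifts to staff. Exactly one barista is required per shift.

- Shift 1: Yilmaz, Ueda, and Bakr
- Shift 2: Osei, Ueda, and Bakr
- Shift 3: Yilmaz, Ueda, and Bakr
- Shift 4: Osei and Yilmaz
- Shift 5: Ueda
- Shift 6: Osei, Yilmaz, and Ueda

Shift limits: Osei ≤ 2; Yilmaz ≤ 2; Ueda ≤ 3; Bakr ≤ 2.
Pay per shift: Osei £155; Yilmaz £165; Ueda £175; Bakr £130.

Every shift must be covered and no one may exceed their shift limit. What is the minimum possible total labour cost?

Shift 5 can only be covered by Ueda, so that assignment is forced.
Picking the cheapest available barista for each shift independently would cost £875, but that ignores the shift limits.
An optimal schedule: Shift 1→Bakr, Shift 2→Bakr, Shift 3→Yilmaz, Shift 4→Osei, Shift 5→Ueda, Shift 6→Osei.
Total: 130 + 130 + 165 + 155 + 175 + 155 = £910.

£910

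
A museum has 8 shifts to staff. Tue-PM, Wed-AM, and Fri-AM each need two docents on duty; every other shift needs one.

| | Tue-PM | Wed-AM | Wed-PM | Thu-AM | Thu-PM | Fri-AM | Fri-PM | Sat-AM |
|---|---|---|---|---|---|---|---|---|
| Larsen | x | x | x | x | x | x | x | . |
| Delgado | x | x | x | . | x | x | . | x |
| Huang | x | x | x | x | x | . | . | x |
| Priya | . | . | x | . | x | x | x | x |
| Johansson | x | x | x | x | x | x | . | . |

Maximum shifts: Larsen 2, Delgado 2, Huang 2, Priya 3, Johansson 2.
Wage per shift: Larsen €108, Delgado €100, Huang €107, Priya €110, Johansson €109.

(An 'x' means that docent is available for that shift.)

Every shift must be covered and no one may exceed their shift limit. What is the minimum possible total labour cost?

€1178

Picking the cheapest available docent for each shift independently would cost €1137, but that ignores the shift limits.
An optimal schedule: Tue-PM→Delgado+Huang, Wed-AM→Huang+Johansson, Wed-PM→Priya, Thu-AM→Larsen, Thu-PM→Priya, Fri-AM→Priya+Johansson, Fri-PM→Larsen, Sat-AM→Delgado.
Total: 100 + 107 + 107 + 109 + 110 + 108 + 110 + 110 + 109 + 108 + 100 = €1178.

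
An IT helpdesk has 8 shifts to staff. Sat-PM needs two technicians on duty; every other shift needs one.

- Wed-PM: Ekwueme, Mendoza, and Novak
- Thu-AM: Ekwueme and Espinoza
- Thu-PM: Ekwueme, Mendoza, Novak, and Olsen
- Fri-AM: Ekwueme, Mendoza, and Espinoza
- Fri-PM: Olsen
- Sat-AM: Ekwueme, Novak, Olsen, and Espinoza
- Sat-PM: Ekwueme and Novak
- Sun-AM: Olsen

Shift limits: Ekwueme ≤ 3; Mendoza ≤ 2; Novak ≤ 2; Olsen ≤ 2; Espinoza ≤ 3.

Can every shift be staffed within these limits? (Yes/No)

Fri-PM can only be covered by Olsen, so that assignment is forced.
Sat-PM can only be covered by Ekwueme and Novak, so that assignment is forced.
Sun-AM can only be covered by Olsen, so that assignment is forced.
One valid schedule: Wed-PM→Ekwueme, Thu-AM→Ekwueme, Thu-PM→Mendoza, Fri-AM→Mendoza, Fri-PM→Olsen, Sat-AM→Novak, Sat-PM→Ekwueme+Novak, Sun-AM→Olsen.
Loads: Ekwueme 3/3, Mendoza 2/2, Novak 2/2, Olsen 2/2, Espinoza 0/3 — all within limits.

Yes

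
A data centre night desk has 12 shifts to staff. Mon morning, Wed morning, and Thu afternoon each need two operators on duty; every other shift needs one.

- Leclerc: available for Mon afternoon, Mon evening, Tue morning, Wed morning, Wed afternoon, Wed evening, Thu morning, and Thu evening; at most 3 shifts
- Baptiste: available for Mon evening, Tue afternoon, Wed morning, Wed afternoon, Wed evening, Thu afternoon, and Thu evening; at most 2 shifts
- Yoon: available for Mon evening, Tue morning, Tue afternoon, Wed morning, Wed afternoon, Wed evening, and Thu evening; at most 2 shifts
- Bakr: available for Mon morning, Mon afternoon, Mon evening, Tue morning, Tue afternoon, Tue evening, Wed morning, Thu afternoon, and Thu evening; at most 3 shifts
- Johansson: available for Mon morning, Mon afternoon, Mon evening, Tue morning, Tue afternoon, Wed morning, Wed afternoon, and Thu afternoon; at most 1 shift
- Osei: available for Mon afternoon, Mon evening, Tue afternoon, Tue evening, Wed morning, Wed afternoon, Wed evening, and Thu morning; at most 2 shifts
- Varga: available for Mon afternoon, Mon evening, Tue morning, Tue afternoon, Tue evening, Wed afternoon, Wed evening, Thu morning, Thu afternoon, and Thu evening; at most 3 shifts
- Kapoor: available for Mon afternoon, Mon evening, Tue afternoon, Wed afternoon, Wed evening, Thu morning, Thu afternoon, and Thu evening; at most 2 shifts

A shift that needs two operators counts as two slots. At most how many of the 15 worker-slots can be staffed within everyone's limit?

15

Total capacity across all operators is 3+2+2+3+1+2+3+2 = 18, and 15 slots are needed, so at most 15 can be filled.
An assignment achieving 15: Mon morning→Bakr+Johansson, Mon afternoon→Leclerc, Mon evening→Varga, Tue morning→Leclerc, Tue afternoon→Osei, Tue evening→Bakr, Wed morning→Baptiste+Yoon, Wed afternoon→Osei, Wed evening→Yoon, Thu morning→Leclerc, Thu afternoon→Baptiste+Bakr, Thu evening→Varga.
Loads: Leclerc 3/3, Baptiste 2/2, Yoon 2/2, Bakr 3/3, Johansson 1/1, Osei 2/2, Varga 2/3, Kapoor 0/2.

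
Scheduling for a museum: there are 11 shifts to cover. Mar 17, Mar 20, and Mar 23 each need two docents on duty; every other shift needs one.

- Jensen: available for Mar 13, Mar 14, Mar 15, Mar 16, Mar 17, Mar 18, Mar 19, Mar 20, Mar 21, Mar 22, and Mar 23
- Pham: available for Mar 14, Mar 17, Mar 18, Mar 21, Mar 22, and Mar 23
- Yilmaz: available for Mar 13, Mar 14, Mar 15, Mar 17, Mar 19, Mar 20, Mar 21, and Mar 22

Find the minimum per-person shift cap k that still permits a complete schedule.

With 3 docents and 14 worker-slots to fill, someone must work at least ⌈14/3⌉ = 5 shifts, so k ≥ 5.
k = 5 works: Mar 13→Jensen, Mar 14→Pham, Mar 15→Jensen, Mar 16→Jensen, Mar 17→Pham+Yilmaz, Mar 18→Pham, Mar 19→Yilmaz, Mar 20→Jensen+Yilmaz, Mar 21→Pham, Mar 22→Yilmaz, Mar 23→Jensen+Pham.
Loads: Jensen 5, Pham 5, Yilmaz 4 — all ≤ 5.

5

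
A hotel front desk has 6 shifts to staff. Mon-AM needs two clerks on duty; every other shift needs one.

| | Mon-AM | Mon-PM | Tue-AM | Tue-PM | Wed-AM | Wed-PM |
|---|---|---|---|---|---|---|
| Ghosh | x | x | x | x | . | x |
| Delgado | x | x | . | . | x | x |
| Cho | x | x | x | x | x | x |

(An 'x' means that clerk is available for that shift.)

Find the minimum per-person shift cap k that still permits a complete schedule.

With 3 clerks and 7 worker-slots to fill, someone must work at least ⌈7/3⌉ = 3 shifts, so k ≥ 3.
k = 3 works: Mon-AM→Ghosh+Delgado, Mon-PM→Delgado, Tue-AM→Ghosh, Tue-PM→Ghosh, Wed-AM→Delgado, Wed-PM→Cho.
Loads: Ghosh 3, Delgado 3, Cho 1 — all ≤ 3.

3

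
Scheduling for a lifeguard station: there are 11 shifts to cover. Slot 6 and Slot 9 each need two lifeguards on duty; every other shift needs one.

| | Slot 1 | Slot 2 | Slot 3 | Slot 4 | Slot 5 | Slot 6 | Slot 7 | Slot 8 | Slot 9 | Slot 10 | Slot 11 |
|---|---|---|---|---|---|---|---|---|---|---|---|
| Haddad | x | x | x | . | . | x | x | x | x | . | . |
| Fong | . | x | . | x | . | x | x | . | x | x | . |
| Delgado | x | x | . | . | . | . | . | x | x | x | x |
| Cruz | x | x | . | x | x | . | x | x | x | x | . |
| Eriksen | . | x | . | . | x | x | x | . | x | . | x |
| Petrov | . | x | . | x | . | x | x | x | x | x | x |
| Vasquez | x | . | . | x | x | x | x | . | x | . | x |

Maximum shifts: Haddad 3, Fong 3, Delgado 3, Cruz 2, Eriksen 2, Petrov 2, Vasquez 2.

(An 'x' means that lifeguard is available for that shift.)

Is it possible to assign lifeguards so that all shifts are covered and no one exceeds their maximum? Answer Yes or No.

Slot 3 can only be covered by Haddad, so that assignment is forced.
One valid schedule: Slot 1→Haddad, Slot 2→Fong, Slot 3→Haddad, Slot 4→Fong, Slot 5→Cruz, Slot 6→Eriksen+Petrov, Slot 7→Cruz, Slot 8→Haddad, Slot 9→Delgado+Eriksen, Slot 10→Fong, Slot 11→Delgado.
Loads: Haddad 3/3, Fong 3/3, Delgado 2/3, Cruz 2/2, Eriksen 2/2, Petrov 1/2, Vasquez 0/2 — all within limits.

Yes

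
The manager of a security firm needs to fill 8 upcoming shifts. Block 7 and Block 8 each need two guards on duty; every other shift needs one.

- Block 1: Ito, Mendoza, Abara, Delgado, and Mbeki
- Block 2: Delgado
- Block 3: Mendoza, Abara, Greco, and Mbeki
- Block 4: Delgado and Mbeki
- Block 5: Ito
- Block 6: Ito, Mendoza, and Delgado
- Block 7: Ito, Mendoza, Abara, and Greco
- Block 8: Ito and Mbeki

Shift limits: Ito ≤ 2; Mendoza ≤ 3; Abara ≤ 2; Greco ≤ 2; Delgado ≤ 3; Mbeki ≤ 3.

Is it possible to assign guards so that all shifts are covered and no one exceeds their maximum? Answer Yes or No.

Yes

Block 2 can only be covered by Delgado, so that assignment is forced.
Block 5 can only be covered by Ito, so that assignment is forced.
Block 8 can only be covered by Ito and Mbeki, so that assignment is forced.
One valid schedule: Block 1→Mendoza, Block 2→Delgado, Block 3→Mendoza, Block 4→Delgado, Block 5→Ito, Block 6→Mendoza, Block 7→Abara+Greco, Block 8→Ito+Mbeki.
Loads: Ito 2/2, Mendoza 3/3, Abara 1/2, Greco 1/2, Delgado 2/3, Mbeki 1/3 — all within limits.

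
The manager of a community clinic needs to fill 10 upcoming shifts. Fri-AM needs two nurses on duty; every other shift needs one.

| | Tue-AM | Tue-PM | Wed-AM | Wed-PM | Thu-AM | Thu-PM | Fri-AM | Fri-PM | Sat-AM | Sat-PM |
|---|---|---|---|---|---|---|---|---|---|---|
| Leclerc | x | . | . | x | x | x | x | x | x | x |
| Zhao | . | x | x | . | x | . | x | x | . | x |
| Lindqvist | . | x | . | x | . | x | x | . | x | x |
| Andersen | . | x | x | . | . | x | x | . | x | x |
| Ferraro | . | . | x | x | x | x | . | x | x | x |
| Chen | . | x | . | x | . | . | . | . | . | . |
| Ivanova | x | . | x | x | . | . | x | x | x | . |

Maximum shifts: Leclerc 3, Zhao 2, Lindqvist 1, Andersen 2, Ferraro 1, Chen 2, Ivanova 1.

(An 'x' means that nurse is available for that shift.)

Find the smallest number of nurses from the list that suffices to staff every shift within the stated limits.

6

11 slots to fill and no one can take more than 3, so at least ⌈11/3⌉ = 4 nurses are needed.
Any 5 nurses together have capacity at most 3+2+2+2+1 = 10 < 11 slots, so 5 can never suffice.
Leclerc, Zhao, Lindqvist, Andersen, Ferraro, and Chen alone can cover everything: Tue-AM→Leclerc, Tue-PM→Chen, Wed-AM→Zhao, Wed-PM→Chen, Thu-AM→Leclerc, Thu-PM→Lindqvist, Fri-AM→Zhao+Andersen, Fri-PM→Leclerc, Sat-AM→Andersen, Sat-PM→Ferraro.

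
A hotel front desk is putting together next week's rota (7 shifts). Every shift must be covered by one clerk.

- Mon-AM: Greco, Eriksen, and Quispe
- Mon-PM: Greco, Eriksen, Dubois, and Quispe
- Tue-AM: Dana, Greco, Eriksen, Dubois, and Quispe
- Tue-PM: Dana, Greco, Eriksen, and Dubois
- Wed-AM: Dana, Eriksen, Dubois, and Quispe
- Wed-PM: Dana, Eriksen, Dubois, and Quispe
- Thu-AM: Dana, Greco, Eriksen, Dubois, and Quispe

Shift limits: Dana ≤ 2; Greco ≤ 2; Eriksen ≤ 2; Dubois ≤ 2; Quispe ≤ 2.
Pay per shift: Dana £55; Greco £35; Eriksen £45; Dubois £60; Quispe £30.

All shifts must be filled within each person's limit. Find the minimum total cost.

Picking the cheapest available clerk for each shift independently would cost £215, but that ignores the shift limits.
An optimal schedule: Mon-AM→Quispe, Mon-PM→Quispe, Tue-AM→Greco, Tue-PM→Greco, Wed-AM→Eriksen, Wed-PM→Eriksen, Thu-AM→Dana.
Total: 30 + 30 + 35 + 35 + 45 + 45 + 55 = £275.

£275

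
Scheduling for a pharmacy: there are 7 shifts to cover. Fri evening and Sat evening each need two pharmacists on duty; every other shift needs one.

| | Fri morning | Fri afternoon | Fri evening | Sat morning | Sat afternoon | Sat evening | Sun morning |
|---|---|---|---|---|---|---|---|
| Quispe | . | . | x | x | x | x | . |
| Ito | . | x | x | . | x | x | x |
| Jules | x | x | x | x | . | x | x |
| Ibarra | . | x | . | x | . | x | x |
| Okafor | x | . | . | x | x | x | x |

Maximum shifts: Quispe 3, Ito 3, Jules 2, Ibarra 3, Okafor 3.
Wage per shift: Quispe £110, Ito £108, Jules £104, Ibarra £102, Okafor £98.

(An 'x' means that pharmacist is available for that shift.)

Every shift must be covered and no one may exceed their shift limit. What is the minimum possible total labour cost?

£916

Picking the cheapest available pharmacist for each shift independently would cost £906, but that ignores the shift limits.
An optimal schedule: Fri morning→Okafor, Fri afternoon→Ibarra, Fri evening→Jules+Ito, Sat morning→Okafor, Sat afternoon→Okafor, Sat evening→Ibarra+Jules, Sun morning→Ibarra.
Total: 98 + 102 + 104 + 108 + 98 + 98 + 102 + 104 + 102 = £916.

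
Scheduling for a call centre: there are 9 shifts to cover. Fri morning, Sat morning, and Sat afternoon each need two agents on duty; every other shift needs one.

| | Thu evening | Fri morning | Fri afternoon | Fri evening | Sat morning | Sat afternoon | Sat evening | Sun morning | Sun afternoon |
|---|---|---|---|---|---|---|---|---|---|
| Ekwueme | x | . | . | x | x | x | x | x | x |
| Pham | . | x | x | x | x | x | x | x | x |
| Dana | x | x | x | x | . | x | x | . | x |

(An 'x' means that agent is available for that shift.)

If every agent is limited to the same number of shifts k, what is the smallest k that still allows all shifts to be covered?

With 3 agents and 12 worker-slots to fill, someone must work at least ⌈12/3⌉ = 4 shifts, so k ≥ 4.
k = 4 works: Thu evening→Ekwueme, Fri morning→Pham+Dana, Fri afternoon→Pham, Fri evening→Ekwueme, Sat morning→Ekwueme+Pham, Sat afternoon→Pham+Dana, Sat evening→Dana, Sun morning→Ekwueme, Sun afternoon→Dana.
Loads: Ekwueme 4, Pham 4, Dana 4 — all ≤ 4.

4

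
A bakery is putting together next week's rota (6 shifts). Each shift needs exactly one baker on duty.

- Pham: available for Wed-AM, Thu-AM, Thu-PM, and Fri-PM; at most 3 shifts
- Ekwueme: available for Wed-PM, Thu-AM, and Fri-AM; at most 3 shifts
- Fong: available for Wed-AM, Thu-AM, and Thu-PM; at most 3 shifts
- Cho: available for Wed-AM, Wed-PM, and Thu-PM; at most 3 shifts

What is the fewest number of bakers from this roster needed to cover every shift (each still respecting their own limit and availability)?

2

6 slots to fill and no one can take more than 3, so at least ⌈6/3⌉ = 2 bakers are needed.
Pham and Ekwueme alone can cover everything: Wed-AM→Pham, Wed-PM→Ekwueme, Thu-AM→Ekwueme, Thu-PM→Pham, Fri-AM→Ekwueme, Fri-PM→Pham.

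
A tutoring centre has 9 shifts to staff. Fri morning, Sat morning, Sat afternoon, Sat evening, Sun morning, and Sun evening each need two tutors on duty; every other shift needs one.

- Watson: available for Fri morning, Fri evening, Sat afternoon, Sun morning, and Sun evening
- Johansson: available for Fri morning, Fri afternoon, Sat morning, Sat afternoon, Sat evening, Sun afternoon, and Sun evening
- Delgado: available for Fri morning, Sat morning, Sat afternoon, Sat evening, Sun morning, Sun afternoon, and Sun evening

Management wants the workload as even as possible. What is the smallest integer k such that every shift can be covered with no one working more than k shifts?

With 3 tutors and 15 worker-slots to fill, someone must work at least ⌈15/3⌉ = 5 shifts, so k ≥ 5.
k = 5 works: Fri morning→Watson+Johansson, Fri afternoon→Johansson, Fri evening→Watson, Sat morning→Johansson+Delgado, Sat afternoon→Watson+Delgado, Sat evening→Johansson+Delgado, Sun morning→Watson+Delgado, Sun afternoon→Johansson, Sun evening→Watson+Delgado.
Loads: Watson 5, Johansson 5, Delgado 5 — all ≤ 5.

5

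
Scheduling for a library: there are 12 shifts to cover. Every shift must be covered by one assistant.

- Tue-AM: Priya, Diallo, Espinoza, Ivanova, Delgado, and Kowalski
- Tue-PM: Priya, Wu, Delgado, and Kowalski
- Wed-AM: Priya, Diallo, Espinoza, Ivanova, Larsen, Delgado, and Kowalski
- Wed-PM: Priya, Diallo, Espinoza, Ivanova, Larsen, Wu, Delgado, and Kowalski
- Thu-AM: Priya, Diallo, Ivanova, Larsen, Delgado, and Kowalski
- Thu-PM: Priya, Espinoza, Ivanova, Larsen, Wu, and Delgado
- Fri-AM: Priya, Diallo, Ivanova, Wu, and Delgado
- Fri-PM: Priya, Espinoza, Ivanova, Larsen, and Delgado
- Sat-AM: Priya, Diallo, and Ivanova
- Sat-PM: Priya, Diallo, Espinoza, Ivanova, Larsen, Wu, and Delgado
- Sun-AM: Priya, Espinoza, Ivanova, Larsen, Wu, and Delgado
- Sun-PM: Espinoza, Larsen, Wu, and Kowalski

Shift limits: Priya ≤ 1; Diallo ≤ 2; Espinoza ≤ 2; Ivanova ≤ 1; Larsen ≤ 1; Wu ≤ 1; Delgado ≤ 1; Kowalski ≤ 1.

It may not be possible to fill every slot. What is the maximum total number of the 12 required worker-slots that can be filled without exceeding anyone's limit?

Total capacity across all assistants is 1+2+2+1+1+1+1+1 = 10, and 12 slots are needed, so at most 10 can be filled.
An assignment achieving 10: Tue-AM→Diallo, Tue-PM→Wu, Wed-AM→Kowalski, Thu-AM→Ivanova, Thu-PM→Larsen, Fri-AM→Diallo, Fri-PM→Espinoza, Sat-AM→Priya, Sun-AM→Delgado, Sun-PM→Espinoza.
Loads: Priya 1/1, Diallo 2/2, Espinoza 2/2, Ivanova 1/1, Larsen 1/1, Wu 1/1, Delgado 1/1, Kowalski 1/1.

10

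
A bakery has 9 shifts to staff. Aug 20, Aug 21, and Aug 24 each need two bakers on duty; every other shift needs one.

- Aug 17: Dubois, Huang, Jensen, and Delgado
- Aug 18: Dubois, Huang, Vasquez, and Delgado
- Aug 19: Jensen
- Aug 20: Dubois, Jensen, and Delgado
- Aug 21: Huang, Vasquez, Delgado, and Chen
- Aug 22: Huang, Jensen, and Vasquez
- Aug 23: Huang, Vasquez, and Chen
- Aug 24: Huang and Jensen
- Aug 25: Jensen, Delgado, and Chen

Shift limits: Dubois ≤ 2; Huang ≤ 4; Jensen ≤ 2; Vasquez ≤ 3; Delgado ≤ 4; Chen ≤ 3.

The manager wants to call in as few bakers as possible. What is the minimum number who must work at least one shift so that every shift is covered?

12 slots to fill and no one can take more than 4, so at least ⌈12/4⌉ = 3 bakers are needed.
Any 3 bakers together have capacity at most 4+4+3 = 11 < 12 slots, so 3 can never suffice.
Dubois, Huang, Jensen, and Delgado alone can cover everything: Aug 17→Delgado, Aug 18→Dubois, Aug 19→Jensen, Aug 20→Dubois+Delgado, Aug 21→Huang+Delgado, Aug 22→Huang, Aug 23→Huang, Aug 24→Huang+Jensen, Aug 25→Delgado.

4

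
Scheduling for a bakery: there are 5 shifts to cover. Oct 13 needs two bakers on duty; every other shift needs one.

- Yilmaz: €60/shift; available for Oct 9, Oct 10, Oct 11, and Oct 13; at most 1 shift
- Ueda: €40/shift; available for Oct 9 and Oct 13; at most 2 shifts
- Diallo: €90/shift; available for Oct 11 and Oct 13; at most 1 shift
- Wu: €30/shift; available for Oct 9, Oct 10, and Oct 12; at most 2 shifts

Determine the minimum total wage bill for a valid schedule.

€290

Oct 12 can only be covered by Wu, so that assignment is forced.
Picking the cheapest available baker for each shift independently would cost €250, but that ignores the shift limits.
An optimal schedule: Oct 9→Ueda, Oct 10→Wu, Oct 11→Yilmaz, Oct 12→Wu, Oct 13→Ueda+Diallo.
Total: 40 + 30 + 60 + 30 + 40 + 90 = €290.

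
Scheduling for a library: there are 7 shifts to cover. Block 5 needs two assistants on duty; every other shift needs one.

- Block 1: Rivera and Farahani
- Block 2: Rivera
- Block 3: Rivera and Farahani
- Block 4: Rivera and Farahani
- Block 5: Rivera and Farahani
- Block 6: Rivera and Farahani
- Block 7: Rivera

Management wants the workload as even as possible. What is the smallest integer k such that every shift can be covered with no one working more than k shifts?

With 2 assistants and 8 worker-slots to fill, someone must work at least ⌈8/2⌉ = 4 shifts, so k ≥ 4.
k = 4 works: Block 1→Rivera, Block 2→Rivera, Block 3→Farahani, Block 4→Farahani, Block 5→Rivera+Farahani, Block 6→Farahani, Block 7→Rivera.
Loads: Rivera 4, Farahani 4 — all ≤ 4.

4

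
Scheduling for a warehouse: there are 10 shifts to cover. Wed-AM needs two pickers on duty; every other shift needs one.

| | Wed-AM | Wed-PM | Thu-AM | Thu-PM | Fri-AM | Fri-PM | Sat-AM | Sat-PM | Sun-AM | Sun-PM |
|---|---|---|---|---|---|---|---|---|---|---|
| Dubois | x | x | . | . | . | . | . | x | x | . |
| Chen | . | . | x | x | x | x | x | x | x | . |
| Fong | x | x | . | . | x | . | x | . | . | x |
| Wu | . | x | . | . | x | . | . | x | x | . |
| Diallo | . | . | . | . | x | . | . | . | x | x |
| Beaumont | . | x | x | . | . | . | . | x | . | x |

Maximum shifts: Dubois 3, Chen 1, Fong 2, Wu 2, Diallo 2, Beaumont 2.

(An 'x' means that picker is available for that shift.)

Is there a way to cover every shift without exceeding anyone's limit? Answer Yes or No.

No

Total capacity is 12 and 11 slots are needed, so capacity alone doesn't rule it out.
Shifts {Thu-PM, Fri-PM} need 2 worker-slots in total, but the pickers available for any of those shifts (Chen) can supply at most 1 among them. So no valid schedule exists.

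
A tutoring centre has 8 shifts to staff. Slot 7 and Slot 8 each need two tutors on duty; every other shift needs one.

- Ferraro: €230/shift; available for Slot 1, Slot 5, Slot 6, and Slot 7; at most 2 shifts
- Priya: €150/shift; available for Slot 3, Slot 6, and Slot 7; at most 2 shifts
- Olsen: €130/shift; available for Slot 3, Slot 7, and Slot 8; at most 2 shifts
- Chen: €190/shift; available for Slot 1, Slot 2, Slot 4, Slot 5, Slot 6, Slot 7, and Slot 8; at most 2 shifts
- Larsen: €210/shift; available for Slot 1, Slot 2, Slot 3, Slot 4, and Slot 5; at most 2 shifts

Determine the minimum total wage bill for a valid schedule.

€1820

Slot 8 can only be covered by Olsen and Chen, so that assignment is forced.
Picking the cheapest available tutor for each shift independently would cost €1640, but that ignores the shift limits.
An optimal schedule: Slot 1→Ferraro, Slot 2→Chen, Slot 3→Priya, Slot 4→Larsen, Slot 5→Larsen, Slot 6→Ferraro, Slot 7→Priya+Olsen, Slot 8→Olsen+Chen.
Total: 230 + 190 + 150 + 210 + 210 + 230 + 150 + 130 + 130 + 190 = €1820.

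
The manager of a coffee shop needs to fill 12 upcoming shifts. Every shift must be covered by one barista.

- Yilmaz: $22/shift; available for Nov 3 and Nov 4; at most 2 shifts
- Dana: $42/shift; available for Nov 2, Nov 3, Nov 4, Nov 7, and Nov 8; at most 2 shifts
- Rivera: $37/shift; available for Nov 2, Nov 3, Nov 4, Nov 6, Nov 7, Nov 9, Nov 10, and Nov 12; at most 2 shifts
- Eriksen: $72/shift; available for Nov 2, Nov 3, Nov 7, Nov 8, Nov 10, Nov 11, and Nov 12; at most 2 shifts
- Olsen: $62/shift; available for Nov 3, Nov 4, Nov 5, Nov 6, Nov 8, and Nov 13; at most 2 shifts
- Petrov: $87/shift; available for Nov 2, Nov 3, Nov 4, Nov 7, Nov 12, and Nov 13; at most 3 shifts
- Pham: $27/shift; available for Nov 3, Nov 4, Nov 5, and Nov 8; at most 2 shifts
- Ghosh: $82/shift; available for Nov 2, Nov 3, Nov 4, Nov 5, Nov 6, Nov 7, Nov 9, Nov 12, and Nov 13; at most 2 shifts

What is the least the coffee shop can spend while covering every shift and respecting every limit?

Nov 11 can only be covered by Eriksen, so that assignment is forced.
Picking the cheapest available barista for each shift independently would cost $454, but that ignores the shift limits.
An optimal schedule: Nov 2→Dana, Nov 3→Yilmaz, Nov 4→Yilmaz, Nov 5→Pham, Nov 6→Olsen, Nov 7→Dana, Nov 8→Pham, Nov 9→Rivera, Nov 10→Rivera, Nov 11→Eriksen, Nov 12→Eriksen, Nov 13→Olsen.
Total: 42 + 22 + 22 + 27 + 62 + 42 + 27 + 37 + 37 + 72 + 72 + 62 = $524.

$524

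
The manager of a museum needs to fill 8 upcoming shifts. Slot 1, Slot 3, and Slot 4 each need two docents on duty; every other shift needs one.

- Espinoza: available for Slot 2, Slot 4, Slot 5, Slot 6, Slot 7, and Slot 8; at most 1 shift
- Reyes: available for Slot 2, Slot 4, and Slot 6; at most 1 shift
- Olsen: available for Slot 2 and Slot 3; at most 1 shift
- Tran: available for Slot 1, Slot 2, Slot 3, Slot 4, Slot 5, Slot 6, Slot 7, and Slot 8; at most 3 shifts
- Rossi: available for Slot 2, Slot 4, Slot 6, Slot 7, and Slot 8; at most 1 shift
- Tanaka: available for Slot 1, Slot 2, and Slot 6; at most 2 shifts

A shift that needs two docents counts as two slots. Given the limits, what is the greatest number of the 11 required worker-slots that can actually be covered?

9

Total capacity across all docents is 1+1+1+3+1+2 = 9, and 11 slots are needed, so at most 9 can be filled.
An assignment achieving 9: Slot 1→Tran+Tanaka, Slot 3→Olsen+Tran, Slot 4→Reyes, Slot 5→Espinoza, Slot 6→Tanaka, Slot 7→Tran, Slot 8→Rossi.
Loads: Espinoza 1/1, Reyes 1/1, Olsen 1/1, Tran 3/3, Rossi 1/1, Tanaka 2/2.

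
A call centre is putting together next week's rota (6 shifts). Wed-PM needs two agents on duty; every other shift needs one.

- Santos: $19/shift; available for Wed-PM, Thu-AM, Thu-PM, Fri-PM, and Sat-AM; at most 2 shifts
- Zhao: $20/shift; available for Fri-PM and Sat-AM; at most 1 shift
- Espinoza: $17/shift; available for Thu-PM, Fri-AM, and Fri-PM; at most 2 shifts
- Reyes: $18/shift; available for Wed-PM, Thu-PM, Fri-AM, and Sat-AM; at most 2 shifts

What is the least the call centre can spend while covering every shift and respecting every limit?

$128

Wed-PM can only be covered by Santos and Reyes, so that assignment is forced.
Thu-AM can only be covered by Santos, so that assignment is forced.
Picking the cheapest available agent for each shift independently would cost $125, but that ignores the shift limits.
An optimal schedule: Wed-PM→Santos+Reyes, Thu-AM→Santos, Thu-PM→Espinoza, Fri-AM→Espinoza, Fri-PM→Zhao, Sat-AM→Reyes.
Total: 19 + 18 + 19 + 17 + 17 + 20 + 18 = $128.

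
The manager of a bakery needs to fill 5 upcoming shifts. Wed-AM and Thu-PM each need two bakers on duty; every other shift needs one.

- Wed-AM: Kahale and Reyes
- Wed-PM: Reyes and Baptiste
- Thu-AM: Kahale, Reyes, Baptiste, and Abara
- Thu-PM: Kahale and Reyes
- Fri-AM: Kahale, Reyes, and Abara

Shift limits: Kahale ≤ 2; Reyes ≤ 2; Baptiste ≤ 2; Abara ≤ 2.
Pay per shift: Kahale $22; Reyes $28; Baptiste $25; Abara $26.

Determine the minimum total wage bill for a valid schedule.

$176

Wed-AM can only be covered by Kahale and Reyes, so that assignment is forced.
Thu-PM can only be covered by Kahale and Reyes, so that assignment is forced.
Picking the cheapest available baker for each shift independently would cost $169, but that ignores the shift limits.
An optimal schedule: Wed-AM→Kahale+Reyes, Wed-PM→Baptiste, Thu-AM→Baptiste, Thu-PM→Kahale+Reyes, Fri-AM→Abara.
Total: 22 + 28 + 25 + 25 + 22 + 28 + 26 = $176.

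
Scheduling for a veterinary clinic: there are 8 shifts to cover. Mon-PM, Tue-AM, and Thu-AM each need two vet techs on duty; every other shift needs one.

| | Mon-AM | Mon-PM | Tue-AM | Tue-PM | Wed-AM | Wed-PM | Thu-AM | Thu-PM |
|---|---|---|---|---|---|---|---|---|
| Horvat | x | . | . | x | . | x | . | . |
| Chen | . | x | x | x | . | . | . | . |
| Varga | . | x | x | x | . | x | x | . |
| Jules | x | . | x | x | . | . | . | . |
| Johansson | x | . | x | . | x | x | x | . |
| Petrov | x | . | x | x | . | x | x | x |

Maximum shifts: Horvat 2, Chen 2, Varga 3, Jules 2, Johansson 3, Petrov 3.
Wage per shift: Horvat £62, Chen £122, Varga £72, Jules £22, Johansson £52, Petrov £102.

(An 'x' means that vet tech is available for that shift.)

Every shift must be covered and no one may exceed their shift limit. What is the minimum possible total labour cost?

£692

Mon-PM can only be covered by Chen and Varga, so that assignment is forced.
Wed-AM can only be covered by Johansson, so that assignment is forced.
Thu-PM can only be covered by Petrov, so that assignment is forced.
Picking the cheapest available vet tech for each shift independently would cost £642, but that ignores the shift limits.
An optimal schedule: Mon-AM→Jules, Mon-PM→Varga+Chen, Tue-AM→Jules+Johansson, Tue-PM→Horvat, Wed-AM→Johansson, Wed-PM→Horvat, Thu-AM→Johansson+Varga, Thu-PM→Petrov.
Total: 22 + 72 + 122 + 22 + 52 + 62 + 52 + 62 + 52 + 72 + 102 = £692.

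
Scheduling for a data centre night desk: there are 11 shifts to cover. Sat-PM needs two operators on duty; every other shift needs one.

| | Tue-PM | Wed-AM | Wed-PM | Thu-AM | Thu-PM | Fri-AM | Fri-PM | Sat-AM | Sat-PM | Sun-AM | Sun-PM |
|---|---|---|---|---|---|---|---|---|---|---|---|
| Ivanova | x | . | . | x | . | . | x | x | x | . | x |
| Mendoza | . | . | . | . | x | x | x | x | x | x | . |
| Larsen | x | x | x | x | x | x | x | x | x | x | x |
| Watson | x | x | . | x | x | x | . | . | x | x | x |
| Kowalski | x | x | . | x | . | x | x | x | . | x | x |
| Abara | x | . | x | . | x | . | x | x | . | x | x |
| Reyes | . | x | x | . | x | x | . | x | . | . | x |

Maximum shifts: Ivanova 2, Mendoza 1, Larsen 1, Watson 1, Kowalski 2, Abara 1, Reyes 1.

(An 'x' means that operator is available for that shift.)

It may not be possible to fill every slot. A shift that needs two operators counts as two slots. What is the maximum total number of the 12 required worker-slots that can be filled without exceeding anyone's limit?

Total capacity across all operators is 2+1+1+1+2+1+1 = 9, and 12 slots are needed, so at most 9 can be filled.
An assignment achieving 9: Tue-PM→Kowalski, Wed-AM→Watson, Wed-PM→Larsen, Thu-AM→Ivanova, Thu-PM→Abara, Fri-AM→Kowalski, Sat-AM→Reyes, Sat-PM→Ivanova+Mendoza.
Loads: Ivanova 2/2, Mendoza 1/1, Larsen 1/1, Watson 1/1, Kowalski 2/2, Abara 1/1, Reyes 1/1.

9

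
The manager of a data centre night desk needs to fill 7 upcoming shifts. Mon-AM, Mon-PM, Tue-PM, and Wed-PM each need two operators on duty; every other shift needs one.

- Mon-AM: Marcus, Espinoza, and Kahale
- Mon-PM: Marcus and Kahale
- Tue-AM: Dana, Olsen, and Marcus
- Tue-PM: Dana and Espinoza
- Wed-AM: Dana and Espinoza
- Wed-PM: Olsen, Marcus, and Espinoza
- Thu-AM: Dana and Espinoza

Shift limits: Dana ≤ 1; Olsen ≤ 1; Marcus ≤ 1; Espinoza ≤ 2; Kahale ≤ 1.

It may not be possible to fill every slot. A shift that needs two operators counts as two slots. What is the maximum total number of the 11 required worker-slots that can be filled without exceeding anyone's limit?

6

Total capacity across all operators is 1+1+1+2+1 = 6, and 11 slots are needed, so at most 6 can be filled.
An assignment achieving 6: Mon-PM→Marcus+Kahale, Tue-AM→Olsen, Tue-PM→Dana+Espinoza, Wed-AM→Espinoza.
Loads: Dana 1/1, Olsen 1/1, Marcus 1/1, Espinoza 2/2, Kahale 1/1.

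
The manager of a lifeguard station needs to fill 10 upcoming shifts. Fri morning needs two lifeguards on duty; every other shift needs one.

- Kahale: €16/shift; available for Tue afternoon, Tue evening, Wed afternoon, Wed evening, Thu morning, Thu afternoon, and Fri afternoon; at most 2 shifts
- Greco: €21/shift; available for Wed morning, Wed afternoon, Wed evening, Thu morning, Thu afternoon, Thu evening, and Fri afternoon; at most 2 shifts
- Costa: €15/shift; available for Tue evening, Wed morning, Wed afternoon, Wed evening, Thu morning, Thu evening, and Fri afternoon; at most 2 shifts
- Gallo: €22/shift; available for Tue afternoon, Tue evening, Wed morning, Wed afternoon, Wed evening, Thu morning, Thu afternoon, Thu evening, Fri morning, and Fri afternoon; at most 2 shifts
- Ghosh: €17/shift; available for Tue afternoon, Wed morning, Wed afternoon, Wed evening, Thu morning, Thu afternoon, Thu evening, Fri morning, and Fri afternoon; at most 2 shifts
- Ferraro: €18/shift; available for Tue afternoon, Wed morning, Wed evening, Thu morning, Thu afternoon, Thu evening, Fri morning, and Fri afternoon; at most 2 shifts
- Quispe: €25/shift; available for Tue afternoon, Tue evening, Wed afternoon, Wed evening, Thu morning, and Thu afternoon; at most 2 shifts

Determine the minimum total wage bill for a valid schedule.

Picking the cheapest available lifeguard for each shift independently would cost €172, but that ignores the shift limits.
An optimal schedule: Tue afternoon→Kahale, Tue evening→Costa, Wed morning→Costa, Wed afternoon→Kahale, Wed evening→Greco, Thu morning→Gallo, Thu afternoon→Ferraro, Thu evening→Ghosh, Fri morning→Ghosh+Ferraro, Fri afternoon→Greco.
Total: 16 + 15 + 15 + 16 + 21 + 22 + 18 + 17 + 17 + 18 + 21 = €196.

€196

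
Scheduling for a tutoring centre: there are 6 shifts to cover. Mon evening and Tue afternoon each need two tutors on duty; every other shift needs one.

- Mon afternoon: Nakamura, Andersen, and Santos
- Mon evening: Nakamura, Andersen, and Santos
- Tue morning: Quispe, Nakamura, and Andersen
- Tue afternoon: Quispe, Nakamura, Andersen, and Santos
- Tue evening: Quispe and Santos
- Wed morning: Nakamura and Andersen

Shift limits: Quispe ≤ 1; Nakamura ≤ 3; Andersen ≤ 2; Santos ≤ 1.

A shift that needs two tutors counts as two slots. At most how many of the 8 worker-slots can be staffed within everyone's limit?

7

Total capacity across all tutors is 1+3+2+1 = 7, and 8 slots are needed, so at most 7 can be filled.
An assignment achieving 7: Mon afternoon→Nakamura, Mon evening→Nakamura+Andersen, Tue morning→Andersen, Tue afternoon→Santos, Tue evening→Quispe, Wed morning→Nakamura.
Loads: Quispe 1/1, Nakamura 3/3, Andersen 2/2, Santos 1/1.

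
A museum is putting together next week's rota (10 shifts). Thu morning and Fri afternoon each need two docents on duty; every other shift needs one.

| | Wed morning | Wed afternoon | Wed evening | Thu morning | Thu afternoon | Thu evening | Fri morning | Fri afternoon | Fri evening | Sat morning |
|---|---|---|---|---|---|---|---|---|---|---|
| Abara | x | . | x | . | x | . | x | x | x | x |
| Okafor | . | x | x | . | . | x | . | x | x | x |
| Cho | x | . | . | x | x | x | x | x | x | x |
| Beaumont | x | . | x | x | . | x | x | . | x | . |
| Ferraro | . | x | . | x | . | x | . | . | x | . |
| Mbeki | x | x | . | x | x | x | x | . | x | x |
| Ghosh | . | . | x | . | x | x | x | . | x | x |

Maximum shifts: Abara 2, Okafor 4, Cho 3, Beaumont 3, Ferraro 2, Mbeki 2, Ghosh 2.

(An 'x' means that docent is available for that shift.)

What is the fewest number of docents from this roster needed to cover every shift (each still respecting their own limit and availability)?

4

12 slots to fill and no one can take more than 4, so at least ⌈12/4⌉ = 3 docents are needed.
Any 3 docents together have capacity at most 4+3+3 = 10 < 12 slots, so 3 can never suffice.
Abara, Okafor, Cho, and Beaumont alone can cover everything: Wed morning→Abara, Wed afternoon→Okafor, Wed evening→Okafor, Thu morning→Cho+Beaumont, Thu afternoon→Abara, Thu evening→Okafor, Fri morning→Beaumont, Fri afternoon→Okafor+Cho, Fri evening→Beaumont, Sat morning→Cho.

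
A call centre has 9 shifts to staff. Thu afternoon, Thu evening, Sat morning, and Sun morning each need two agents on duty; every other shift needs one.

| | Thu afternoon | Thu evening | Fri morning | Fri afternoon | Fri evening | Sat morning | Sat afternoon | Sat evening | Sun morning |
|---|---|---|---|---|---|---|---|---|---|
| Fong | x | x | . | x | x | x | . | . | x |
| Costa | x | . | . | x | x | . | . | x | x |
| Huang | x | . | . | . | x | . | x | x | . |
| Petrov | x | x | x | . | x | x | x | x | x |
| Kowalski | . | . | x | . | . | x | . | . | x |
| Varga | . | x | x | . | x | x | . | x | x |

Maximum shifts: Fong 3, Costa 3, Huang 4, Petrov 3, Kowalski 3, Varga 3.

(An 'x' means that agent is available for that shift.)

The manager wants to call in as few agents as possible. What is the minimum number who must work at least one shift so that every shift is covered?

4

13 slots to fill and no one can take more than 4, so at least ⌈13/4⌉ = 4 agents are needed.
Fong, Costa, Huang, and Petrov alone can cover everything: Thu afternoon→Costa+Huang, Thu evening→Fong+Petrov, Fri morning→Petrov, Fri afternoon→Costa, Fri evening→Huang, Sat morning→Fong+Petrov, Sat afternoon→Huang, Sat evening→Huang, Sun morning→Fong+Costa.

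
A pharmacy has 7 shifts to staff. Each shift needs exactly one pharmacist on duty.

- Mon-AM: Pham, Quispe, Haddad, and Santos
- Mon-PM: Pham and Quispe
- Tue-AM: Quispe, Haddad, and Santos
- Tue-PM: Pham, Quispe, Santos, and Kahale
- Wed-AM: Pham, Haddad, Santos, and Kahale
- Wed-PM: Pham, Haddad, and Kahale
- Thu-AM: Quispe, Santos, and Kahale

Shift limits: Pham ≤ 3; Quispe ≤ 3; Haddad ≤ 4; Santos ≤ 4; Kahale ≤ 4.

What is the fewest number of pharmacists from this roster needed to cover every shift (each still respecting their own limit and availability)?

7 slots to fill and no one can take more than 4, so at least ⌈7/4⌉ = 2 pharmacists are needed.
Pham and Santos alone can cover everything: Mon-AM→Pham, Mon-PM→Pham, Tue-AM→Santos, Tue-PM→Santos, Wed-AM→Santos, Wed-PM→Pham, Thu-AM→Santos.

2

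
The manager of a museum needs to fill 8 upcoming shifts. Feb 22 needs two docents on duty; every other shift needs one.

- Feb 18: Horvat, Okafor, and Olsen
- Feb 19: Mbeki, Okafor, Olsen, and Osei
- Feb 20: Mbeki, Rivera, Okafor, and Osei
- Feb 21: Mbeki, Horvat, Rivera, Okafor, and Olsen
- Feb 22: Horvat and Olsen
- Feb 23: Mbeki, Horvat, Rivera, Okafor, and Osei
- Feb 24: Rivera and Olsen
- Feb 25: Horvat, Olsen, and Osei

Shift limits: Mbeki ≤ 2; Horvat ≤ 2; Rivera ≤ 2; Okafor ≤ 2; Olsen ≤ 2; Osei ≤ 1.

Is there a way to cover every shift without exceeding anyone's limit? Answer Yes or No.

Yes

Feb 22 can only be covered by Horvat and Olsen, so that assignment is forced.
One valid schedule: Feb 18→Horvat, Feb 19→Mbeki, Feb 20→Mbeki, Feb 21→Rivera, Feb 22→Horvat+Olsen, Feb 23→Okafor, Feb 24→Rivera, Feb 25→Olsen.
Loads: Mbeki 2/2, Horvat 2/2, Rivera 2/2, Okafor 1/2, Olsen 2/2, Osei 0/1 — all within limits.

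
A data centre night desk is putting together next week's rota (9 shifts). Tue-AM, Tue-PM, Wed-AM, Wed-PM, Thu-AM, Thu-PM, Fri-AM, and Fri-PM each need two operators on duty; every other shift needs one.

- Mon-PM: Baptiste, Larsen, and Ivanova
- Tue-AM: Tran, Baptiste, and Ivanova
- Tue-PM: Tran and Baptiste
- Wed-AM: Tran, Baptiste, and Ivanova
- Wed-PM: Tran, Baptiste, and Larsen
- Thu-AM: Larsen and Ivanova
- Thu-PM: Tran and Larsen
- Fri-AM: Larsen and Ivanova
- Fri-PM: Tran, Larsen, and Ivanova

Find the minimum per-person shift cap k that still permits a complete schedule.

5

With 4 operators and 17 worker-slots to fill, someone must work at least ⌈17/4⌉ = 5 shifts, so k ≥ 5.
k = 5 works: Mon-PM→Baptiste, Tue-AM→Tran+Baptiste, Tue-PM→Tran+Baptiste, Wed-AM→Tran+Baptiste, Wed-PM→Tran+Baptiste, Thu-AM→Larsen+Ivanova, Thu-PM→Tran+Larsen, Fri-AM→Larsen+Ivanova, Fri-PM→Larsen+Ivanova.
Loads: Tran 5, Baptiste 5, Larsen 4, Ivanova 3 — all ≤ 5.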